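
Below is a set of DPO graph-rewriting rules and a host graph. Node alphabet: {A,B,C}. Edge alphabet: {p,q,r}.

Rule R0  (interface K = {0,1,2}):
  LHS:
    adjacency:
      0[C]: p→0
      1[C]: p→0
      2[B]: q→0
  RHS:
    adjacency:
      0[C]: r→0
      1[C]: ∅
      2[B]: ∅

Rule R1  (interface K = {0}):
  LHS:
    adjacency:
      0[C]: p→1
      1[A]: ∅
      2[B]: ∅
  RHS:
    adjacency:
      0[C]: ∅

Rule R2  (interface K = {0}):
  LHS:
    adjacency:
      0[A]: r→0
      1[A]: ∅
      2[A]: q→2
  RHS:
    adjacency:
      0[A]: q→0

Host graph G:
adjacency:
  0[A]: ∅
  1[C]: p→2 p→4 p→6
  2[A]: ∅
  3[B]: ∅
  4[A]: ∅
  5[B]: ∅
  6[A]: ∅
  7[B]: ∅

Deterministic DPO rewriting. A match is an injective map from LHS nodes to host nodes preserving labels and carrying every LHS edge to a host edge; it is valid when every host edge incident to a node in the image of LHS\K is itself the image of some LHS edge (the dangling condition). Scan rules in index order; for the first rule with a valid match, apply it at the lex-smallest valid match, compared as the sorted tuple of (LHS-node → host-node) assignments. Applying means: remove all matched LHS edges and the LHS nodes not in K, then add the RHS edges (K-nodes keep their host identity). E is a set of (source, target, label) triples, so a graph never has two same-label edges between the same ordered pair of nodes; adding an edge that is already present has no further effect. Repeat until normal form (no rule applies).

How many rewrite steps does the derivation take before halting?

Answer: 3

Rewrite trace:
[0] host  ⇒  8 nodes, 3 edges  {1-p->2 1-p->4 1-p->6}
[1] R1 @ {0↦1, 1↦2, 2↦3}  ⇒  6 nodes, 2 edges  {1-p->4 1-p->6}
[2] R1 @ {0↦1, 1↦4, 2↦5}  ⇒  4 nodes, 1 edges  {1-p->6}
[3] R1 @ {0↦1, 1↦6, 2↦7}  ⇒  2 nodes, 0 edges  {∅}
normal form: no rule applies after step 3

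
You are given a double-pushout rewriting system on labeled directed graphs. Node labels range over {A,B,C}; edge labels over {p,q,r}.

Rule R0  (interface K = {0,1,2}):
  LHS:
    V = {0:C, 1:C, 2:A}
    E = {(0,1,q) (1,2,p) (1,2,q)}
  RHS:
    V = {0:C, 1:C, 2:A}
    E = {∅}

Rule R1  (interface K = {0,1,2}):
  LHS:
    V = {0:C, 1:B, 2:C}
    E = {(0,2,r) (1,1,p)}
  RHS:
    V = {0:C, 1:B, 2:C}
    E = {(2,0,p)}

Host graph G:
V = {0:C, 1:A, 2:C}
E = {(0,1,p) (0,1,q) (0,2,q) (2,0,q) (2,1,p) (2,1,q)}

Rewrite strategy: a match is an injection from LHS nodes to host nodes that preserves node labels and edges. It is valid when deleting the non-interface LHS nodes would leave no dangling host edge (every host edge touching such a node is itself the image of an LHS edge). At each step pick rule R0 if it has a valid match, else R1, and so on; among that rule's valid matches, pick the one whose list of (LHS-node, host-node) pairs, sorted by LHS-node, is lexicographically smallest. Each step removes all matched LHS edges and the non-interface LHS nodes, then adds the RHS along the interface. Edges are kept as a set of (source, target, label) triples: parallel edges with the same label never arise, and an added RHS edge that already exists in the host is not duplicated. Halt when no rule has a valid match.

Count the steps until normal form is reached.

Answer: 2

Derivation:
[0] host  ⇒  3 nodes, 6 edges  {0-p->1 0-q->1 0-q->2 2-q->0 2-p->1 2-q->1}
[1] R0 @ {0↦0, 1↦2, 2↦1}  ⇒  3 nodes, 3 edges  {0-p->1 0-q->1 2-q->0}
[2] R0 @ {0↦2, 1↦0, 2↦1}  ⇒  3 nodes, 0 edges  {∅}
final graph: no rule applies after step 2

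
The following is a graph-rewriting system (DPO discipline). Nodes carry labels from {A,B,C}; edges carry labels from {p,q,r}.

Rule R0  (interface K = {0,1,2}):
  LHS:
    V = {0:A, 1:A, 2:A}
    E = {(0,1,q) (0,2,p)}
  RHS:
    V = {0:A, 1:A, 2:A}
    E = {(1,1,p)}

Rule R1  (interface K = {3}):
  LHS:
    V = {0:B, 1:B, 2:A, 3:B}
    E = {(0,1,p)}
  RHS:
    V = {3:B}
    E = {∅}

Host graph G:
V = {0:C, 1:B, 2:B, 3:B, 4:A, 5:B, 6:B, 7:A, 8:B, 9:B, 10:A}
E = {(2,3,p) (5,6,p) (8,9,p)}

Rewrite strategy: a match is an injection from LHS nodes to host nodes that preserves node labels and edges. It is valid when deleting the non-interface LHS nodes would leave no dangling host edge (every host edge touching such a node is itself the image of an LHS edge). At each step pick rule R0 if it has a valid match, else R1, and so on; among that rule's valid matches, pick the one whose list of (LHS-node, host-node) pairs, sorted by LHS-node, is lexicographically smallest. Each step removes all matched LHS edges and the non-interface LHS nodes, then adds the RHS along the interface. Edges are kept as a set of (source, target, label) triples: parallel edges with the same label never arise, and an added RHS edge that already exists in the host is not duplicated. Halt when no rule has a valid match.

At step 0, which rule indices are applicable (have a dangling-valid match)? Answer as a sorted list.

R0: no valid match — LHS pattern not found
R1: 45 valid matches — {0↦2, 1↦3, 2↦4, 3↦1}, {0↦2, 1↦3, 2↦4, 3↦5}, {0↦2, 1↦3, 2↦4, 3↦6} (+42 more)

Answer: [R1]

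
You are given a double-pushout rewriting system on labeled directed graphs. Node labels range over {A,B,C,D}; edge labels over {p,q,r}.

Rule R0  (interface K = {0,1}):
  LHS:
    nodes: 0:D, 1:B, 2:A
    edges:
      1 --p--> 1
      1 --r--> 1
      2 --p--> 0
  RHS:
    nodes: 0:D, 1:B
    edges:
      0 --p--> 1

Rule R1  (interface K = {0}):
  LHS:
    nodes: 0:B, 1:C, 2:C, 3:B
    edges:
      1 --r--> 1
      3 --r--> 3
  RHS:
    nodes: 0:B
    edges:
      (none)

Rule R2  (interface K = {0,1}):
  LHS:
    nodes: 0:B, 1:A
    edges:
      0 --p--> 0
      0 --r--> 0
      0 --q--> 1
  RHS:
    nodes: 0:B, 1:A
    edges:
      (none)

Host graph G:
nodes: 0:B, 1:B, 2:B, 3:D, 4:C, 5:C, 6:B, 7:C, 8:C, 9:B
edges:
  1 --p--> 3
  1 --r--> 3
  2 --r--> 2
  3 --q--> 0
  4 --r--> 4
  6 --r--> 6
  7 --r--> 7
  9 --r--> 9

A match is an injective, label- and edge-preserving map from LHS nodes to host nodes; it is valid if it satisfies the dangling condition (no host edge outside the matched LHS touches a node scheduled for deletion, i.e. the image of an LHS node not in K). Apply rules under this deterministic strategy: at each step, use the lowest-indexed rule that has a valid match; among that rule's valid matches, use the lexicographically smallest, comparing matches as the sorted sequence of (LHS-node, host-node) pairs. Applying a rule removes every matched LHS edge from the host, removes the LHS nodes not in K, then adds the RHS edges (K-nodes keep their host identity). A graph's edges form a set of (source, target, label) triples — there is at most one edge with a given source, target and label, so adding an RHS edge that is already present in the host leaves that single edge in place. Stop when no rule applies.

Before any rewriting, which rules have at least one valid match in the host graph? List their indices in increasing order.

Answer: [R1]

Rewrite trace:
R0: no valid match — LHS pattern not found
R1: 48 valid matches — {0↦0, 1↦4, 2↦5, 3↦2}, {0↦0, 1↦4, 2↦5, 3↦6}, {0↦0, 1↦4, 2↦5, 3↦9} (+45 more)
R2: no valid match — LHS pattern not found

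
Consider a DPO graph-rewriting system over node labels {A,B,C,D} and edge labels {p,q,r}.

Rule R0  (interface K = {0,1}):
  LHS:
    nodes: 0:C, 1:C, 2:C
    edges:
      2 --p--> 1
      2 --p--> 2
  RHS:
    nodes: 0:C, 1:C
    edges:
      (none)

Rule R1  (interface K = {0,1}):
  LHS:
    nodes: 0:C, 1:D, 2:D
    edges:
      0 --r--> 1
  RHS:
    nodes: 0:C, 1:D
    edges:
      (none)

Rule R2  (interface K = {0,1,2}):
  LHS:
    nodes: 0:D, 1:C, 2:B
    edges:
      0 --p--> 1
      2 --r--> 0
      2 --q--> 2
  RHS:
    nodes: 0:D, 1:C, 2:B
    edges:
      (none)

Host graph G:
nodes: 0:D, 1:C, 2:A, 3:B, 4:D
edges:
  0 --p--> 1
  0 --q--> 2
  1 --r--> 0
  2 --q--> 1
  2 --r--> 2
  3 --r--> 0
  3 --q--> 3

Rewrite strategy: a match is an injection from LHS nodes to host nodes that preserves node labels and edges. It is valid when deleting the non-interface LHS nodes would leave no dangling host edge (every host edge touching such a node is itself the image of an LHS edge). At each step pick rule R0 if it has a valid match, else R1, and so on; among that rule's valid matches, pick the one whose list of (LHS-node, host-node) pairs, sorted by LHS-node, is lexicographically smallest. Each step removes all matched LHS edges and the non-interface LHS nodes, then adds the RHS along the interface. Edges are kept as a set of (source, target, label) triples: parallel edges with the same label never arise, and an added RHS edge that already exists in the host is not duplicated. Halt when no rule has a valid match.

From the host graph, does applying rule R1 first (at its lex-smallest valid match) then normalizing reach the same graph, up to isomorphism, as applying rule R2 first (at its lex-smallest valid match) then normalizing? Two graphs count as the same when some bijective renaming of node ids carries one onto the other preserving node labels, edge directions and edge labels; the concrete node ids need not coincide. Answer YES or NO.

Answer: YES

Steps:
branch R1-first: apply at {0↦1, 1↦0, 2↦4} → |E|=6, then 1 more step(s) → NF |V|=4 |E|=3 V={0:D, 1:C, 2:A, 3:B} E=0-q->2 2-q->1 2-r->2
branch R2-first: apply at {0↦0, 1↦1, 2↦3} → |E|=4, then 1 more step(s) → NF |V|=4 |E|=3 V={0:D, 1:C, 2:A, 3:B} E=0-q->2 2-q->1 2-r->2
graphs isomorphic (equal up to label-preserving node renaming)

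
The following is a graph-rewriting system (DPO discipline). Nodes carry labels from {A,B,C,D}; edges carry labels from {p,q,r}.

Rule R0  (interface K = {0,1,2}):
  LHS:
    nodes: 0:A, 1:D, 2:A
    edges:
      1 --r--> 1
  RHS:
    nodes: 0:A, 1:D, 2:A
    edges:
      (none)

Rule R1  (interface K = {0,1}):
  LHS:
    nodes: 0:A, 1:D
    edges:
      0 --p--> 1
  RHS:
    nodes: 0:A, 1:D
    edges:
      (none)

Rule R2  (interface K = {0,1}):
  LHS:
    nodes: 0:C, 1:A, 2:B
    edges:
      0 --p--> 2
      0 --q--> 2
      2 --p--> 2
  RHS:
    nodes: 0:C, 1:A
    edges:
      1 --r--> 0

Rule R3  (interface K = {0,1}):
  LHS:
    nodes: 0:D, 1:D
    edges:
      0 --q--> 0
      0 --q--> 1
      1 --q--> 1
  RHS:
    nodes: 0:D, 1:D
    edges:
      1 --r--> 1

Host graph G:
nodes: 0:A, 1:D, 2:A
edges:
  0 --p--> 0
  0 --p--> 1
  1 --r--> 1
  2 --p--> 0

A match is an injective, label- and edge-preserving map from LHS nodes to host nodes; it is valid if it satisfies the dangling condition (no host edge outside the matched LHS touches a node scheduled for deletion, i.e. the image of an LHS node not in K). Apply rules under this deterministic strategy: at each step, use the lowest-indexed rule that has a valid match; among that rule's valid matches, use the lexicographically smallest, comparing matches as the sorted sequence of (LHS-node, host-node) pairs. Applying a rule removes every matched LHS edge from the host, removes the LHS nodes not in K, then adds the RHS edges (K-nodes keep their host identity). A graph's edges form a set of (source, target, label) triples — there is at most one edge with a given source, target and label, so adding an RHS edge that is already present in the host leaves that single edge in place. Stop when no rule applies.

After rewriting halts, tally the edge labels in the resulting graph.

Answer: p:2

Steps:
[0] host  ⇒  3 nodes, 4 edges  {0-p->0 0-p->1 1-r->1 2-p->0}
[1] R0 @ {0↦0, 1↦1, 2↦2}  ⇒  3 nodes, 3 edges  {0-p->0 0-p->1 2-p->0}
[2] R1 @ {0↦0, 1↦1}  ⇒  3 nodes, 2 edges  {0-p->0 2-p->0}
final graph: no rule applies after step 2
NF edges: [(0, 0, 'p'), (2, 0, 'p')]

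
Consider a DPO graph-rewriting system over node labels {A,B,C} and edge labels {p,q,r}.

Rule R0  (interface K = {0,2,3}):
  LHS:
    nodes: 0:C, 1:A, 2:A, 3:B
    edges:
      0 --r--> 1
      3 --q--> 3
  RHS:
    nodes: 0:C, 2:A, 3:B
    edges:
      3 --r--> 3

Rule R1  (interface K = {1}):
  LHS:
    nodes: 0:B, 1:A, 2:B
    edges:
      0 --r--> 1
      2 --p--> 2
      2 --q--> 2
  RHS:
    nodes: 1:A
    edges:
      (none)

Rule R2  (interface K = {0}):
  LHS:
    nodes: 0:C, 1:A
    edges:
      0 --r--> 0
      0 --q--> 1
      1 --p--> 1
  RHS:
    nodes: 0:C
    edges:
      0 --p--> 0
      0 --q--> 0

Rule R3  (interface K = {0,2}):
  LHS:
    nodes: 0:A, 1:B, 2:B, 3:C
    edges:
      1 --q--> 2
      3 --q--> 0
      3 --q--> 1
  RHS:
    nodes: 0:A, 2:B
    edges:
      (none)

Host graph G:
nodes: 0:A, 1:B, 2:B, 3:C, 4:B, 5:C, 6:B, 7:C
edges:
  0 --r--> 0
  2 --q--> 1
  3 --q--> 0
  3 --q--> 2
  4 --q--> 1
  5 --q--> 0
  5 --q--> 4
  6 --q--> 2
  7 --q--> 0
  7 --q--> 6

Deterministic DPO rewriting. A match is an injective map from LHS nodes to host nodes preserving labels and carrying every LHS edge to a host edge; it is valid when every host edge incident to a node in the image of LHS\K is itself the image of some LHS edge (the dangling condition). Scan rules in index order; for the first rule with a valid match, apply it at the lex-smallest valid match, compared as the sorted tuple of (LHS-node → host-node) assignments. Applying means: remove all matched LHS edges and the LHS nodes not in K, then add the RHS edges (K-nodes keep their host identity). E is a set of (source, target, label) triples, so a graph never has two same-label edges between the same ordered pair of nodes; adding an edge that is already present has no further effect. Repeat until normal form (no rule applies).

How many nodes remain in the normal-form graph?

initial: |V|=8 |E|=10  E = 0-r->0 2-q->1 3-q->0 3-q->2 4-q->1 5-q->0 5-q->4 6-q->2 7-q->0 7-q->6
step 1: apply R3 at {0↦0, 1↦4, 2↦1, 3↦5}  → |V|=6 |E|=7  E = 0-r->0 2-q->1 3-q->0 3-q->2 6-q->2 7-q->0 7-q->6
step 2: apply R3 at {0↦0, 1↦6, 2↦2, 3↦7}  → |V|=4 |E|=4  E = 0-r->0 2-q->1 3-q->0 3-q->2
step 3: apply R3 at {0↦0, 1↦2, 2↦1, 3↦3}  → |V|=2 |E|=1  E = 0-r->0
normal form: no rule applies after step 3
NF nodes: {0:A, 1:B}

Answer: 2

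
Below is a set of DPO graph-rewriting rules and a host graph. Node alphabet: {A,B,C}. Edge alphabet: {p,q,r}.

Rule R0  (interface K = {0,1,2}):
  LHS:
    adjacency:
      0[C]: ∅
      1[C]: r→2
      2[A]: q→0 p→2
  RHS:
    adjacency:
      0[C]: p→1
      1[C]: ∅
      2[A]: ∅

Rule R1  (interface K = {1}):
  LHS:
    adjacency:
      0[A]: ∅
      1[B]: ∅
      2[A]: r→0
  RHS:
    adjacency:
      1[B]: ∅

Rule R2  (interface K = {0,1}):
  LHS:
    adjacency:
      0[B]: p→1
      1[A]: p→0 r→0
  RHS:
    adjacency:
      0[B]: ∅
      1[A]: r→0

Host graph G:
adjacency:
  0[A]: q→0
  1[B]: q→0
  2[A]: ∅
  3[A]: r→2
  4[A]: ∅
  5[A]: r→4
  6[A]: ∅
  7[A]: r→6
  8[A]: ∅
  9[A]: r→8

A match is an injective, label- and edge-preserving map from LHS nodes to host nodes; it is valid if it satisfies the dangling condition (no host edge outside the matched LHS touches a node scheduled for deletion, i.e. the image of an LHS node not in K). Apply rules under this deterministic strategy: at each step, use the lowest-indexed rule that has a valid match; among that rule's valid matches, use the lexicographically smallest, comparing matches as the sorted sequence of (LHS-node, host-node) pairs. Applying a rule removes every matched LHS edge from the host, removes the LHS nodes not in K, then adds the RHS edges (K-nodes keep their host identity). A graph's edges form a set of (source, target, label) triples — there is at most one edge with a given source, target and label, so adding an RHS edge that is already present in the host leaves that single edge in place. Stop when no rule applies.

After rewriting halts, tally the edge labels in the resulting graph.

[0] host  ⇒  10 nodes, 6 edges  {0-q->0 1-q->0 3-r->2 5-r->4 7-r->6 9-r->8}
[1] R1 @ {0↦2, 1↦1, 2↦3}  ⇒  8 nodes, 5 edges  {0-q->0 1-q->0 5-r->4 7-r->6 9-r->8}
[2] R1 @ {0↦4, 1↦1, 2↦5}  ⇒  6 nodes, 4 edges  {0-q->0 1-q->0 7-r->6 9-r->8}
[3] R1 @ {0↦6, 1↦1, 2↦7}  ⇒  4 nodes, 3 edges  {0-q->0 1-q->0 9-r->8}
[4] R1 @ {0↦8, 1↦1, 2↦9}  ⇒  2 nodes, 2 edges  {0-q->0 1-q->0}
normal form: no rule applies after step 4
NF edges: [(0, 0, 'q'), (1, 0, 'q')]

Answer: q:2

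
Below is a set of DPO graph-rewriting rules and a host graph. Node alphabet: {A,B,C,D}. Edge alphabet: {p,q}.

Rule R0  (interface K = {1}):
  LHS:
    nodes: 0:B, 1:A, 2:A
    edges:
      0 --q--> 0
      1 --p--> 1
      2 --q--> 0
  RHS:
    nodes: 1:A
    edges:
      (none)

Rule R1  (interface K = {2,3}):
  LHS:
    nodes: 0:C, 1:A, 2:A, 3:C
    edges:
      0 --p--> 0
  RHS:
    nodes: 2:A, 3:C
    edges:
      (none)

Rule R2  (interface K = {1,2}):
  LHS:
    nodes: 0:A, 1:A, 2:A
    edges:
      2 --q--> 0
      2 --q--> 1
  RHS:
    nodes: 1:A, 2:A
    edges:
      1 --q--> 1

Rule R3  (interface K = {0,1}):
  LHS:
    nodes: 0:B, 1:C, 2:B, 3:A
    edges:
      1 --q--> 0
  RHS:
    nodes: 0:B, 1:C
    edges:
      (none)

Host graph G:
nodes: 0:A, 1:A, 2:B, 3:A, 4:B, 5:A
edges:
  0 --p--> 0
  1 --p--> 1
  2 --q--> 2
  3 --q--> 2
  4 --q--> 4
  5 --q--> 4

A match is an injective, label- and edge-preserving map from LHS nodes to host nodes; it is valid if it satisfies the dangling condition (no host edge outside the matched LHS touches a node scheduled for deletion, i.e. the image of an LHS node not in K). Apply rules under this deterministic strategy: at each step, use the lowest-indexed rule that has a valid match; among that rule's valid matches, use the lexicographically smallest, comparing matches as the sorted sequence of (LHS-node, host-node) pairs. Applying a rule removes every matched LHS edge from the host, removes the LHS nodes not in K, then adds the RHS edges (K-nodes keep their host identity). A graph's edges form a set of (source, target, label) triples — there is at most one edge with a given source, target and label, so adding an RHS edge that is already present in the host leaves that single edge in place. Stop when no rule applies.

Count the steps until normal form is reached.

Answer: 2

Derivation:
[0] host  ⇒  6 nodes, 6 edges  {0-p->0 1-p->1 2-q->2 3-q->2 4-q->4 5-q->4}
[1] R0 @ {0↦2, 1↦0, 2↦3}  ⇒  4 nodes, 3 edges  {1-p->1 4-q->4 5-q->4}
[2] R0 @ {0↦4, 1↦1, 2↦5}  ⇒  2 nodes, 0 edges  {∅}
halt: no rule applies after step 2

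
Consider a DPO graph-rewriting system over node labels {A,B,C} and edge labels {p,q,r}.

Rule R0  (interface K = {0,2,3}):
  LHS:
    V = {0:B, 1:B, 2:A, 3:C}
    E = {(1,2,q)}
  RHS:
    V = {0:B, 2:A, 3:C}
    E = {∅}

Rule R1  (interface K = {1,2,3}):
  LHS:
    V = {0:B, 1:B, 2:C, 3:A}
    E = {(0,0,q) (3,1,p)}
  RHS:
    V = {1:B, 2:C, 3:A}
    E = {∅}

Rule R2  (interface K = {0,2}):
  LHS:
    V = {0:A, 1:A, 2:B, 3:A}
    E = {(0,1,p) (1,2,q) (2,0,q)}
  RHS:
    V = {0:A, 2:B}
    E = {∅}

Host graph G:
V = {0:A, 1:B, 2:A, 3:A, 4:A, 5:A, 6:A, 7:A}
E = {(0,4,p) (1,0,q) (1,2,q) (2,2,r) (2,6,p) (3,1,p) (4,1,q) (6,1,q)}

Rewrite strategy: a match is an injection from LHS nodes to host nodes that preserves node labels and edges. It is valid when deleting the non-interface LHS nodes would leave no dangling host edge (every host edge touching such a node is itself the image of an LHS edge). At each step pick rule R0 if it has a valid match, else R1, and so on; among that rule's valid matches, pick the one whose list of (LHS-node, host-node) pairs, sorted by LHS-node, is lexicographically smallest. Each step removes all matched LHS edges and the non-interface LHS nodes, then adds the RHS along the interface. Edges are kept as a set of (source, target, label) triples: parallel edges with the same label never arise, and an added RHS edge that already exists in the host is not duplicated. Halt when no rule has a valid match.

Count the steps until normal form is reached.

start.  V:8 E:8  edges: 0-p->4 1-q->0 1-q->2 2-r->2 2-p->6 3-p->1 4-q->1 6-q->1
1. fire R2 via {0↦0, 1↦4, 2↦1, 3↦5}  →  V:6 E:5  edges: 1-q->2 2-r->2 2-p->6 3-p->1 6-q->1
2. fire R2 via {0↦2, 1↦6, 2↦1, 3↦0}  →  V:4 E:2  edges: 2-r->2 3-p->1
final graph: no rule applies after step 2

Answer: 2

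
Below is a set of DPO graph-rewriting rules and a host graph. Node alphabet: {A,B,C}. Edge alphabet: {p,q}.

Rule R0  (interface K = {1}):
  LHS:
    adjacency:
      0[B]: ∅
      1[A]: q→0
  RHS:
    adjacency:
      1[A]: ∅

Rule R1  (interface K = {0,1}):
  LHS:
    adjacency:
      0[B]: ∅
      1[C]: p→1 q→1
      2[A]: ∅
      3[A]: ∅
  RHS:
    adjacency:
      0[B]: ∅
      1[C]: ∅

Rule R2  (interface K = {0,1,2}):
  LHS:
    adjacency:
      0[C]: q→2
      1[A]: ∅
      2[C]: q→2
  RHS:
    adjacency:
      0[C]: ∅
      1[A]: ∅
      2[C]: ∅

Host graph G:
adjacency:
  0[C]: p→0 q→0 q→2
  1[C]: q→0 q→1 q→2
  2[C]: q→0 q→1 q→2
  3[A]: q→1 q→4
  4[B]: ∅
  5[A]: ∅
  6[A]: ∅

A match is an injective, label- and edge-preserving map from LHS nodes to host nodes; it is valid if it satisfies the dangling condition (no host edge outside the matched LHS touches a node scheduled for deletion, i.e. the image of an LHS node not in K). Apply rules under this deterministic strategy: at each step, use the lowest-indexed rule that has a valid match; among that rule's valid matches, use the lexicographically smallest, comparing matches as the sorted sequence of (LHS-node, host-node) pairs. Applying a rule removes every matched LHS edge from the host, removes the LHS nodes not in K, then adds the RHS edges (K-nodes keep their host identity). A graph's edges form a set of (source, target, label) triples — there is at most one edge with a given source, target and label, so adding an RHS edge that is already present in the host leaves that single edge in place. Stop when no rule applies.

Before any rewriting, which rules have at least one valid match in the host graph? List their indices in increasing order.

R0: 1 valid match — {0↦4, 1↦3}
R1: 2 valid matches — {0↦4, 1↦0, 2↦5, 3↦6}, {0↦4, 1↦0, 2↦6, 3↦5}
R2: 15 valid matches — {0↦0, 1↦3, 2↦2}, {0↦0, 1↦5, 2↦2}, {0↦0, 1↦6, 2↦2} (+12 more)

Answer: [R0,R1,R2]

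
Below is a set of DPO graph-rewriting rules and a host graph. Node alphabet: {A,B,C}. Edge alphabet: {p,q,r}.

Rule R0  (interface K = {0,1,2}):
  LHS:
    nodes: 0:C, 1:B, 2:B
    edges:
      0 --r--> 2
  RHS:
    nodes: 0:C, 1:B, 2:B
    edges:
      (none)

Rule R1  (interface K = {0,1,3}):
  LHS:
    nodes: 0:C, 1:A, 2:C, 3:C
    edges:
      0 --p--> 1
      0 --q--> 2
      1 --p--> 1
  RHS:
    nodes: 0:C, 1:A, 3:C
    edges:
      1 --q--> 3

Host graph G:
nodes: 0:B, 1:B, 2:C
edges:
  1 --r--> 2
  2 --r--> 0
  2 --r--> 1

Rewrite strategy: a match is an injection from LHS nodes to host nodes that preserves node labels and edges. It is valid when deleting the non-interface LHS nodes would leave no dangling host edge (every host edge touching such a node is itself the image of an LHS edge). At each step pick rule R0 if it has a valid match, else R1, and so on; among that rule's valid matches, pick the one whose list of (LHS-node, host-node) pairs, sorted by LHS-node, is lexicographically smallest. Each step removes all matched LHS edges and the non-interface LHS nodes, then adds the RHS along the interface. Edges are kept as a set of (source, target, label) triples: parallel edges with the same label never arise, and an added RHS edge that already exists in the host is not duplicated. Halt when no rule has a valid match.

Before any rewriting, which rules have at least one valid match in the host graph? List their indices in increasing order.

R0: 2 valid matches — {0↦2, 1↦0, 2↦1}, {0↦2, 1↦1, 2↦0}
R1: no valid match — LHS pattern not found

Answer: [R0]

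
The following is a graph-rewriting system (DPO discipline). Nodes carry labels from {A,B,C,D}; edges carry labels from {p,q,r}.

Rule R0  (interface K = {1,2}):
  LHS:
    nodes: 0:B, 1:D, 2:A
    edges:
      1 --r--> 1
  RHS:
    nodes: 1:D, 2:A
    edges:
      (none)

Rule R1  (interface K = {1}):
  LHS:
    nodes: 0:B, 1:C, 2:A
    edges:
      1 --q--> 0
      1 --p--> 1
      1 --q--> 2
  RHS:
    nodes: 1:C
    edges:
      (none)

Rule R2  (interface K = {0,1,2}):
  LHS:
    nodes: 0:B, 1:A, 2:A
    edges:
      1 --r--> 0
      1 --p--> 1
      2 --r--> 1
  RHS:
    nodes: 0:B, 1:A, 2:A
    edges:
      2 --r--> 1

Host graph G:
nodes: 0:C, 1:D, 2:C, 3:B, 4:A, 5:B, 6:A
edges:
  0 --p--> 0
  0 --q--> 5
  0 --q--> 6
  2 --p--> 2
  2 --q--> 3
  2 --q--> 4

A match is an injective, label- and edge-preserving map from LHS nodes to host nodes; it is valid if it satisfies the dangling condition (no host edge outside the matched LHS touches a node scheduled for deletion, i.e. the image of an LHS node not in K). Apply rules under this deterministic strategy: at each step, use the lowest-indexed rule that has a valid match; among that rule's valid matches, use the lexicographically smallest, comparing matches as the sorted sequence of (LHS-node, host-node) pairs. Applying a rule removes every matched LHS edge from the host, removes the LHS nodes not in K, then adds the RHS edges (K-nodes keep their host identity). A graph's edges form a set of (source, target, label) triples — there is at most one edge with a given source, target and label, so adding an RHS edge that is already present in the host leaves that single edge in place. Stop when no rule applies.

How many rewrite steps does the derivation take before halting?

Answer: 2

Steps:
start.  V:7 E:6  edges: 0-p->0 0-q->5 0-q->6 2-p->2 2-q->3 2-q->4
1. fire R1 via {0↦3, 1↦2, 2↦4}  →  V:5 E:3  edges: 0-p->0 0-q->5 0-q->6
2. fire R1 via {0↦5, 1↦0, 2↦6}  →  V:3 E:0  edges: ∅
final graph: no rule applies after step 2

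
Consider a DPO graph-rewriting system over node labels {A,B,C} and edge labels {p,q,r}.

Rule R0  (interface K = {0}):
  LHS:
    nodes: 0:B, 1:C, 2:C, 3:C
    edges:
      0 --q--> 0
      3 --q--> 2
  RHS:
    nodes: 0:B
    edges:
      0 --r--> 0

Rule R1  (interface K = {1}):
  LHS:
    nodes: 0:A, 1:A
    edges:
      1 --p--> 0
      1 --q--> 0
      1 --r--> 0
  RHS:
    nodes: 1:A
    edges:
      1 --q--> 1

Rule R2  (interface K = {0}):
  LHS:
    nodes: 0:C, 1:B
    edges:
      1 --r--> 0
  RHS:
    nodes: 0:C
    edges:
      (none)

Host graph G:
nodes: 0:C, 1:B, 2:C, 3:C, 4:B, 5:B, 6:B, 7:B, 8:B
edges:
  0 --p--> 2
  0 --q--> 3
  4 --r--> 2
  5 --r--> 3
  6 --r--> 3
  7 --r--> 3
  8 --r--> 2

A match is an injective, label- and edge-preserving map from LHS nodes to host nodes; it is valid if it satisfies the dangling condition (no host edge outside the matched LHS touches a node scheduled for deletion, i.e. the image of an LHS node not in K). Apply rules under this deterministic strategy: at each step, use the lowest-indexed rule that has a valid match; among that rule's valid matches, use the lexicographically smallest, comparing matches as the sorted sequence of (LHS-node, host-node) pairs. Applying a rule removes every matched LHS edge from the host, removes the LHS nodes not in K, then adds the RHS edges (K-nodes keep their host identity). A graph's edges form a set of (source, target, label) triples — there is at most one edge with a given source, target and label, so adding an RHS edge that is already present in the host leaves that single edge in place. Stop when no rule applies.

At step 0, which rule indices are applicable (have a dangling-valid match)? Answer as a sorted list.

Answer: [R2]

Steps:
R0: no valid match — LHS pattern not found
R1: no valid match — LHS pattern not found
R2: 5 valid matches — {0↦2, 1↦4}, {0↦2, 1↦8}, {0↦3, 1↦5} (+2 more)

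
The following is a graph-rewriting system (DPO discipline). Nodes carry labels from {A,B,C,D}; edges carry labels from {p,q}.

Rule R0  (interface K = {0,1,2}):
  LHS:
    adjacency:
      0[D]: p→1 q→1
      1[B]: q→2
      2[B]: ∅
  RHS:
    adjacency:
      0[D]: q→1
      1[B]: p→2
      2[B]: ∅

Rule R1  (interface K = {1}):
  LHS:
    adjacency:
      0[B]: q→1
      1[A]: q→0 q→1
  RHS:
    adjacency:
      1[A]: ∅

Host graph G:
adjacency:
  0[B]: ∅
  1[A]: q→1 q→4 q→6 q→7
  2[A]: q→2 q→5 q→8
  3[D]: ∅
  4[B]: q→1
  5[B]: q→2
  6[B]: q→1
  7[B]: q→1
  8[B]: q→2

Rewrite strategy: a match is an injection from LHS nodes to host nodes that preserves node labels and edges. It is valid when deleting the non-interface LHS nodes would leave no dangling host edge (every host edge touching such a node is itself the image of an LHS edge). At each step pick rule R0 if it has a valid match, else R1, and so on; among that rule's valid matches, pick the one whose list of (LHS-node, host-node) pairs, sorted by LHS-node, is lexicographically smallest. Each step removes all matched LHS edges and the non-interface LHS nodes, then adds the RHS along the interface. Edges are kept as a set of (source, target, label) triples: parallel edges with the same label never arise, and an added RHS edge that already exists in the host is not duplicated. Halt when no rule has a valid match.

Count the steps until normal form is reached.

Answer: 2

Steps:
initial: |V|=9 |E|=12  E = 1-q->1 1-q->4 1-q->6 1-q->7 2-q->2 2-q->5 2-q->8 4-q->1 5-q->2 6-q->1 7-q->1 8-q->2
step 1: apply R1 at {0↦4, 1↦1}  → |V|=8 |E|=9  E = 1-q->6 1-q->7 2-q->2 2-q->5 2-q->8 5-q->2 6-q->1 7-q->1 8-q->2
step 2: apply R1 at {0↦5, 1↦2}  → |V|=7 |E|=6  E = 1-q->6 1-q->7 2-q->8 6-q->1 7-q->1 8-q->2
final graph: no rule applies after step 2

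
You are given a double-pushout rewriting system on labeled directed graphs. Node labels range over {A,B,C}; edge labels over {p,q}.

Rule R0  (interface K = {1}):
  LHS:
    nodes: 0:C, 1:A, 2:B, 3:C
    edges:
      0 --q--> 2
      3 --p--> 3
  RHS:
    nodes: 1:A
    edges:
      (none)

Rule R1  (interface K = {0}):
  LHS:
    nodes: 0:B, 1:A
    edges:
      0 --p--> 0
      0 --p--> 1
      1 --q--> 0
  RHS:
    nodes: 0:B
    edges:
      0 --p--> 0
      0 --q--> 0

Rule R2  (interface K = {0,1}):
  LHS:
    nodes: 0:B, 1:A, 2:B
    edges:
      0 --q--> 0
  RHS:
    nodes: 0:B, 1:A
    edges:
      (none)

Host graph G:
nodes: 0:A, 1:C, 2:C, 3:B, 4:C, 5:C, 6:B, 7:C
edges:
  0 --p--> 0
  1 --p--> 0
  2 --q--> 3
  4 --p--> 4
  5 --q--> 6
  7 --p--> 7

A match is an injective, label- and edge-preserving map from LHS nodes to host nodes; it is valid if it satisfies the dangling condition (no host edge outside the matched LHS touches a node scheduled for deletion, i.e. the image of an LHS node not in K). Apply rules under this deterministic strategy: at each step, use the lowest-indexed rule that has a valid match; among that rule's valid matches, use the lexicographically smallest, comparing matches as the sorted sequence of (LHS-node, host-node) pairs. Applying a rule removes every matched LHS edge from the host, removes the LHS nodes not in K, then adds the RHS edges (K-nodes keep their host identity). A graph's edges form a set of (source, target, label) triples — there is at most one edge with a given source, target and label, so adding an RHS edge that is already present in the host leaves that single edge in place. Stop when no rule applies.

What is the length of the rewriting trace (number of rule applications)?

[0] host  ⇒  8 nodes, 6 edges  {0-p->0 1-p->0 2-q->3 4-p->4 5-q->6 7-p->7}
[1] R0 @ {0↦2, 1↦0, 2↦3, 3↦4}  ⇒  5 nodes, 4 edges  {0-p->0 1-p->0 5-q->6 7-p->7}
[2] R0 @ {0↦5, 1↦0, 2↦6, 3↦7}  ⇒  2 nodes, 2 edges  {0-p->0 1-p->0}
final graph: no rule applies after step 2

Answer: 2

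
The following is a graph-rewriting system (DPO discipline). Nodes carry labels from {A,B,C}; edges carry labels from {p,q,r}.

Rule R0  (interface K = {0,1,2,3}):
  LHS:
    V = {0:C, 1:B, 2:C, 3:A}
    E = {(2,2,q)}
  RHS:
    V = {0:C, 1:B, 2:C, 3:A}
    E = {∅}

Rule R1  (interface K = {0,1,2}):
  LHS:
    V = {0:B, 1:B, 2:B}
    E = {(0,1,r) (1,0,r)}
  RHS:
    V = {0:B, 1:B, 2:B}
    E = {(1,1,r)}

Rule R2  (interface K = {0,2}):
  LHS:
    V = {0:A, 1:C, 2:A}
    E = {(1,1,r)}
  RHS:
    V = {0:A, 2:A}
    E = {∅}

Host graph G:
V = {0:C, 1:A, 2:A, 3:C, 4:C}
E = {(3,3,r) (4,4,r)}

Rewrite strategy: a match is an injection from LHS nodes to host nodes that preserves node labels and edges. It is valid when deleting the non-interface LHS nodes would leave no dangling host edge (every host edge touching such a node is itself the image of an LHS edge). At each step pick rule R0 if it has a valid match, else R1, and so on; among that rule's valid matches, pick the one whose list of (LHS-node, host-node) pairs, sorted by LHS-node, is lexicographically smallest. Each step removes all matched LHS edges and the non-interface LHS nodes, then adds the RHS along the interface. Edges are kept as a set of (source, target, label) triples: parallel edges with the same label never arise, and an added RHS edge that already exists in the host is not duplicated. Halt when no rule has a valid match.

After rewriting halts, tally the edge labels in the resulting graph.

[0] host  ⇒  5 nodes, 2 edges  {3-r->3 4-r->4}
[1] R2 @ {0↦1, 1↦3, 2↦2}  ⇒  4 nodes, 1 edges  {4-r->4}
[2] R2 @ {0↦1, 1↦4, 2↦2}  ⇒  3 nodes, 0 edges  {∅}
normal form: no rule applies after step 2
NF edges: []

Answer: (no edges)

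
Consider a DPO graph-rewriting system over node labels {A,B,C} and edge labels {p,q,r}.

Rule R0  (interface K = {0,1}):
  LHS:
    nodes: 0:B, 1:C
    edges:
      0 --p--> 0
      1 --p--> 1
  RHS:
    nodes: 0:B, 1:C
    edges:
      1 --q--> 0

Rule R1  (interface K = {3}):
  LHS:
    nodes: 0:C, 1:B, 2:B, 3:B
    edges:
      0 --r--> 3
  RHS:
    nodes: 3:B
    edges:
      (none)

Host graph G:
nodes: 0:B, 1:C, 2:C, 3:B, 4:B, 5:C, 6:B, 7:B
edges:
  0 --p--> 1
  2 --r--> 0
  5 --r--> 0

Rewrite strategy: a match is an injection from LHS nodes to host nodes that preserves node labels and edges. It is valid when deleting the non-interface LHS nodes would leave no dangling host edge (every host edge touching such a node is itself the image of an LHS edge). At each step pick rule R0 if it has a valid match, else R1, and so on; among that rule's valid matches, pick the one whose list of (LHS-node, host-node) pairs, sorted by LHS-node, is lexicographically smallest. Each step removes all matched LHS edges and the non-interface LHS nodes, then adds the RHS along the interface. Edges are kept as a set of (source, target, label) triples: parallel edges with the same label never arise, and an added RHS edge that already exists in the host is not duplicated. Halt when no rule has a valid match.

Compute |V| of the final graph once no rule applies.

start.  V:8 E:3  edges: 0-p->1 2-r->0 5-r->0
1. fire R1 via {0↦2, 1↦3, 2↦4, 3↦0}  →  V:5 E:2  edges: 0-p->1 5-r->0
2. fire R1 via {0↦5, 1↦6, 2↦7, 3↦0}  →  V:2 E:1  edges: 0-p->1
normal form: no rule applies after step 2
NF nodes: {0:B, 1:C}

Answer: 2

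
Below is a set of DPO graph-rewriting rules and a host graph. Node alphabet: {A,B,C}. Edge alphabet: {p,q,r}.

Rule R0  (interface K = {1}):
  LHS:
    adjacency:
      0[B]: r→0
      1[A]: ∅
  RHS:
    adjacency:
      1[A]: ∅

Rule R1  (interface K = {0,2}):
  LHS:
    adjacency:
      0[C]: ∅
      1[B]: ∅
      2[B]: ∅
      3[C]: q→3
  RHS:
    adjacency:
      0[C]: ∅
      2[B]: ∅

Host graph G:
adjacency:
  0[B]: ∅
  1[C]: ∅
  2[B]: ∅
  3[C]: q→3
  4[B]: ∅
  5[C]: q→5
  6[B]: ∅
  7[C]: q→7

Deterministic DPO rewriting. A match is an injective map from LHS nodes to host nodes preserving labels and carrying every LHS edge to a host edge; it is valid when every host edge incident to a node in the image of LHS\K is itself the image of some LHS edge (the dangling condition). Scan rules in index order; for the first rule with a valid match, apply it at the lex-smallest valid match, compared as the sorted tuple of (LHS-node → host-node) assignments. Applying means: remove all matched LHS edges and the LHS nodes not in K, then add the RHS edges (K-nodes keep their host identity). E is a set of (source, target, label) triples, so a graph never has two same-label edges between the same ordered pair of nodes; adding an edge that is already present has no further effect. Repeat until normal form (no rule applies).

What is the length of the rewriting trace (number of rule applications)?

Answer: 3

Rewrite trace:
start.  V:8 E:3  edges: 3-q->3 5-q->5 7-q->7
1. fire R1 via {0↦1, 1↦0, 2↦2, 3↦3}  →  V:6 E:2  edges: 5-q->5 7-q->7
2. fire R1 via {0↦1, 1↦2, 2↦4, 3↦5}  →  V:4 E:1  edges: 7-q->7
3. fire R1 via {0↦1, 1↦4, 2↦6, 3↦7}  →  V:2 E:0  edges: ∅
halt: no rule applies after step 3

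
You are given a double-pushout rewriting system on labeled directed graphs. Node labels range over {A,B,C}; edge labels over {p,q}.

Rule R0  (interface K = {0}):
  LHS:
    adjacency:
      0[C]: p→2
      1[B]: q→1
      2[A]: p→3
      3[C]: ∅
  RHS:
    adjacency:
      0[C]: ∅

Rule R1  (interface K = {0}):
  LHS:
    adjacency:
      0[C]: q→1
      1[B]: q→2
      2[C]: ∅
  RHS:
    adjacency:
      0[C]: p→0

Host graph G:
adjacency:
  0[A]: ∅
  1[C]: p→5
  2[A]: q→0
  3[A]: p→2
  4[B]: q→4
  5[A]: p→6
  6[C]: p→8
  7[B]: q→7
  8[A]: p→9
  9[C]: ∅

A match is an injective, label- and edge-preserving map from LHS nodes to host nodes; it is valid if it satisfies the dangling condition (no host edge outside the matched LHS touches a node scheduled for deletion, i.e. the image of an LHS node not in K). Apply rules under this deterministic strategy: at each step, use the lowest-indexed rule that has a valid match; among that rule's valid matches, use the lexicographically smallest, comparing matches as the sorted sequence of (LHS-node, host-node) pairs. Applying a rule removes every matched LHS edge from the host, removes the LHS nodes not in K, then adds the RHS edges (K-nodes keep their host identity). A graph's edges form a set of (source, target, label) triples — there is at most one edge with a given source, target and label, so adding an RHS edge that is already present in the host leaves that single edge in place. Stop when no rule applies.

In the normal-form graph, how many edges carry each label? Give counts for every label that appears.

Answer: p:1 q:1

Derivation:
[0] host  ⇒  10 nodes, 8 edges  {1-p->5 2-q->0 3-p->2 4-q->4 5-p->6 6-p->8 7-q->7 8-p->9}
[1] R0 @ {0↦6, 1↦4, 2↦8, 3↦9}  ⇒  7 nodes, 5 edges  {1-p->5 2-q->0 3-p->2 5-p->6 7-q->7}
[2] R0 @ {0↦1, 1↦7, 2↦5, 3↦6}  ⇒  4 nodes, 2 edges  {2-q->0 3-p->2}
normal form: no rule applies after step 2
NF edges: [(2, 0, 'q'), (3, 2, 'p')]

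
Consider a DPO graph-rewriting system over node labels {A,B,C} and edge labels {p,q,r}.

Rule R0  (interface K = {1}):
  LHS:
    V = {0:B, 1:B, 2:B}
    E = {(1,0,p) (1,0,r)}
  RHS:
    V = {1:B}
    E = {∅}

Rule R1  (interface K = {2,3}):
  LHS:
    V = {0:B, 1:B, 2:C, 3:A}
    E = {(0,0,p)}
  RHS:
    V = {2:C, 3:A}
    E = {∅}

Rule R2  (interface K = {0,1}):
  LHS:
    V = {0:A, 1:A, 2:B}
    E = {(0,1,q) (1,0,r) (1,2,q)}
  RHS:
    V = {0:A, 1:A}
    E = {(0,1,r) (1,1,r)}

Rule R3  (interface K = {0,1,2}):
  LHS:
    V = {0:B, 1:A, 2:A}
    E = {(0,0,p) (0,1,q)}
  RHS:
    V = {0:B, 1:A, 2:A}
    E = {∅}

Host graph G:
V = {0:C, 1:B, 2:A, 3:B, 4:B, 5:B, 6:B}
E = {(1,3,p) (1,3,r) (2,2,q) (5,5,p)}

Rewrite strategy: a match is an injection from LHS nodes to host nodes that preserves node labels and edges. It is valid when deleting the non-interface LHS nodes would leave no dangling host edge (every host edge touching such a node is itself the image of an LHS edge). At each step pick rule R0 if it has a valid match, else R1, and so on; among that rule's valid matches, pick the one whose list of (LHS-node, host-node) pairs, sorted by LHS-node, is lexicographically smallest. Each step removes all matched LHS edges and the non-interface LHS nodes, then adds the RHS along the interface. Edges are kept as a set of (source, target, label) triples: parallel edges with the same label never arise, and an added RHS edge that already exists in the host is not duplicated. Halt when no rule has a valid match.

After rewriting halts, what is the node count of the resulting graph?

Answer: 3

Derivation:
initial: |V|=7 |E|=4  E = 1-p->3 1-r->3 2-q->2 5-p->5
step 1: apply R0 at {0↦3, 1↦1, 2↦4}  → |V|=5 |E|=2  E = 2-q->2 5-p->5
step 2: apply R1 at {0↦5, 1↦1, 2↦0, 3↦2}  → |V|=3 |E|=1  E = 2-q->2
final graph: no rule applies after step 2
NF nodes: {0:C, 2:A, 6:B}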